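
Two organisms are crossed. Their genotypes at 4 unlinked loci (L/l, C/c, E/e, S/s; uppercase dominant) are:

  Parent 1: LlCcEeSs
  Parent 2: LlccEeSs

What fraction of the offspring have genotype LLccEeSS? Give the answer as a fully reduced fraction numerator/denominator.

LlCcEeSs gametes: LCES×1, LCEs×1, LCeS×1, LCes×1, LcES×1, LcEs×1, LceS×1, Lces×1, lCES×1, lCEs×1, lCeS×1, lCes×1, lcES×1, lcEs×1, lceS×1, lces×1
LlccEeSs gametes: LcES×2, LcEs×2, LceS×2, Lces×2, lcES×2, lcEs×2, lceS×2, lces×2
LlCcEeSs×LlccEeSs grid (16·16=256): LLCcEESS=2 LLCcEESs=4 LLCcEEss=2 LLCcEeSS=4 LLCcEeSs=8 LLCcEess=4 LLCceeSS=2 LLCceeSs=4 LLCceess=2 LLccEESS=2 LLccEESs=4 LLccEEss=2 LLccEeSS=4 LLccEeSs=8 LLccEess=4 LLcceeSS=2 LLcceeSs=4 LLcceess=2 LlCcEESS=4 LlCcEESs=8 LlCcEEss=4 LlCcEeSS=8 LlCcEeSs=16 LlCcEess=8 LlCceeSS=4 LlCceeSs=8 LlCceess=4 LlccEESS=4 LlccEESs=8 LlccEEss=4 LlccEeSS=8 LlccEeSs=16 LlccEess=8 LlcceeSS=4 LlcceeSs=8 Llcceess=4 llCcEESS=2 llCcEESs=4 llCcEEss=2 llCcEeSS=4 llCcEeSs=8 llCcEess=4 llCceeSS=2 llCceeSs=4 llCceess=2 llccEESS=2 llccEESs=4 llccEEss=2 llccEeSS=4 llccEeSs=8 llccEess=4 llcceeSS=2 llcceeSs=4 llcceess=2
LLccEeSS hits 4/256; gcd=4; 4÷4/256÷4 = 1/64

P(LLccEeSS) = 1/64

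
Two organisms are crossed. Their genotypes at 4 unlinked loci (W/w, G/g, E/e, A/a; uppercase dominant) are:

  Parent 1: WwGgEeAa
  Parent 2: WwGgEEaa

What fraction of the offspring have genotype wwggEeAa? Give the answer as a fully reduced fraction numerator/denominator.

WwGgEeAa gametes: WGEA×1, WGEa×1, WGeA×1, WGea×1, WgEA×1, WgEa×1, WgeA×1, Wgea×1, wGEA×1, wGEa×1, wGeA×1, wGea×1, wgEA×1, wgEa×1, wgeA×1, wgea×1
WwGgEEaa gametes: WGEa×4, WgEa×4, wGEa×4, wgEa×4
WwGgEeAa×WwGgEEaa grid (16·16=256): WWGGEEAa=4 WWGGEEaa=4 WWGGEeAa=4 WWGGEeaa=4 WWGgEEAa=8 WWGgEEaa=8 WWGgEeAa=8 WWGgEeaa=8 WWggEEAa=4 WWggEEaa=4 WWggEeAa=4 WWggEeaa=4 WwGGEEAa=8 WwGGEEaa=8 WwGGEeAa=8 WwGGEeaa=8 WwGgEEAa=16 WwGgEEaa=16 WwGgEeAa=16 WwGgEeaa=16 WwggEEAa=8 WwggEEaa=8 WwggEeAa=8 WwggEeaa=8 wwGGEEAa=4 wwGGEEaa=4 wwGGEeAa=4 wwGGEeaa=4 wwGgEEAa=8 wwGgEEaa=8 wwGgEeAa=8 wwGgEeaa=8 wwggEEAa=4 wwggEEaa=4 wwggEeAa=4 wwggEeaa=4
wwggEeAa hits 4/256; gcd=4; 4÷4/256÷4 = 1/64

P(wwggEeAa) = 1/64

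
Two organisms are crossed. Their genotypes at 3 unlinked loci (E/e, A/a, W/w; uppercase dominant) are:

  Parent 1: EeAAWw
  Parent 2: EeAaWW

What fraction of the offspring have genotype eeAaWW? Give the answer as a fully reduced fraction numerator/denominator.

EeAAWw gametes: EAW×2, EAw×2, eAW×2, eAw×2
EeAaWW gametes: EAW×2, EaW×2, eAW×2, eaW×2
EeAAWw×EeAaWW grid (8·8=64): EEAAWW=4 EEAAWw=4 EEAaWW=4 EEAaWw=4 EeAAWW=8 EeAAWw=8 EeAaWW=8 EeAaWw=8 eeAAWW=4 eeAAWw=4 eeAaWW=4 eeAaWw=4
eeAaWW hits 4/64; gcd=4; 4÷4/64÷4 = 1/16

P(eeAaWW) = 1/16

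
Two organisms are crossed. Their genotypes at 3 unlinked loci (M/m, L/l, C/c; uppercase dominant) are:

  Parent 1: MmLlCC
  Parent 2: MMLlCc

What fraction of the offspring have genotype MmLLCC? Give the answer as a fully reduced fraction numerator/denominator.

MmLlCC gametes: MLC×2, MlC×2, mLC×2, mlC×2
MMLlCc gametes: MLC×2, MLc×2, MlC×2, Mlc×2
MmLlCC×MMLlCc grid (8·8=64): MMLLCC=4 MMLLCc=4 MMLlCC=8 MMLlCc=8 MMllCC=4 MMllCc=4 MmLLCC=4 MmLLCc=4 MmLlCC=8 MmLlCc=8 MmllCC=4 MmllCc=4
MmLLCC hits 4/64; gcd=4; 4÷4/64÷4 = 1/16

P(MmLLCC) = 1/16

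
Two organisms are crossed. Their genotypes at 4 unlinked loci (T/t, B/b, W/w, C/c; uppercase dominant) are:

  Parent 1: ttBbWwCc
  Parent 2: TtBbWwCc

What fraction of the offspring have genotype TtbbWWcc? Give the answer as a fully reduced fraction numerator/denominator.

ttBbWwCc gametes: tBWC×2, tBWc×2, tBwC×2, tBwc×2, tbWC×2, tbWc×2, tbwC×2, tbwc×2
TtBbWwCc gametes: TBWC×1, TBWc×1, TBwC×1, TBwc×1, TbWC×1, TbWc×1, TbwC×1, Tbwc×1, tBWC×1, tBWc×1, tBwC×1, tBwc×1, tbWC×1, tbWc×1, tbwC×1, tbwc×1
ttBbWwCc×TtBbWwCc grid (16·16=256): TtBBWWCC=2 TtBBWWCc=4 TtBBWWcc=2 TtBBWwCC=4 TtBBWwCc=8 TtBBWwcc=4 TtBBwwCC=2 TtBBwwCc=4 TtBBwwcc=2 TtBbWWCC=4 TtBbWWCc=8 TtBbWWcc=4 TtBbWwCC=8 TtBbWwCc=16 TtBbWwcc=8 TtBbwwCC=4 TtBbwwCc=8 TtBbwwcc=4 TtbbWWCC=2 TtbbWWCc=4 TtbbWWcc=2 TtbbWwCC=4 TtbbWwCc=8 TtbbWwcc=4 TtbbwwCC=2 TtbbwwCc=4 Ttbbwwcc=2 ttBBWWCC=2 ttBBWWCc=4 ttBBWWcc=2 ttBBWwCC=4 ttBBWwCc=8 ttBBWwcc=4 ttBBwwCC=2 ttBBwwCc=4 ttBBwwcc=2 ttBbWWCC=4 ttBbWWCc=8 ttBbWWcc=4 ttBbWwCC=8 ttBbWwCc=16 ttBbWwcc=8 ttBbwwCC=4 ttBbwwCc=8 ttBbwwcc=4 ttbbWWCC=2 ttbbWWCc=4 ttbbWWcc=2 ttbbWwCC=4 ttbbWwCc=8 ttbbWwcc=4 ttbbwwCC=2 ttbbwwCc=4 ttbbwwcc=2
TtbbWWcc hits 2/256; gcd=2; 2÷2/256÷2 = 1/128

P(TtbbWWcc) = 1/128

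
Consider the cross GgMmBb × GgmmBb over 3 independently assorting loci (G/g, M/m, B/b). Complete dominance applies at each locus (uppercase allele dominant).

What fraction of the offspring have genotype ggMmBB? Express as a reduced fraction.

GgMmBb gametes: GMB×1, GMb×1, GmB×1, Gmb×1, gMB×1, gMb×1, gmB×1, gmb×1
GgmmBb gametes: GmB×2, Gmb×2, gmB×2, gmb×2
GgMmBb×GgmmBb grid (8·8=64): GGMmBB=2 GGMmBb=4 GGMmbb=2 GGmmBB=2 GGmmBb=4 GGmmbb=2 GgMmBB=4 GgMmBb=8 GgMmbb=4 GgmmBB=4 GgmmBb=8 Ggmmbb=4 ggMmBB=2 ggMmBb=4 ggMmbb=2 ggmmBB=2 ggmmBb=4 ggmmbb=2
ggMmBB hits 2/64; gcd=2; 2÷2/64÷2 = 1/32

P(ggMmBB) = 1/32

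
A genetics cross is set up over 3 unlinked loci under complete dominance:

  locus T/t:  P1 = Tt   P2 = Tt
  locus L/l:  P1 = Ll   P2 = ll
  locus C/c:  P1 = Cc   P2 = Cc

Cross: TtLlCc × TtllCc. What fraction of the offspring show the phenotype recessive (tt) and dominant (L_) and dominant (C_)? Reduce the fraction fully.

P(tt L_ C_) = 3/32

TtLlCc gametes: TLC×1, TLc×1, TlC×1, Tlc×1, tLC×1, tLc×1, tlC×1, tlc×1
TtllCc gametes: TlC×2, Tlc×2, tlC×2, tlc×2
TtLlCc×TtllCc grid (8·8=64): TTLlCC=2 TTLlCc=4 TTLlcc=2 TTllCC=2 TTllCc=4 TTllcc=2 TtLlCC=4 TtLlCc=8 TtLlcc=4 TtllCC=4 TtllCc=8 Ttllcc=4 ttLlCC=2 ttLlCc=4 ttLlcc=2 ttllCC=2 ttllCc=4 ttllcc=2
tt L_ C_ hits 6/64; gcd=2; 6÷2/64÷2 = 3/32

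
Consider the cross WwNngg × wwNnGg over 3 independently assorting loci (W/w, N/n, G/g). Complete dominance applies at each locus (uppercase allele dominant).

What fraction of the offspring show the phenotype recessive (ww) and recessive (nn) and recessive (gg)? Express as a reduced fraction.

P(ww nn gg) = 1/16

WwNngg gametes: WNg×2, Wng×2, wNg×2, wng×2
wwNnGg gametes: wNG×2, wNg×2, wnG×2, wng×2
WwNngg×wwNnGg grid (8·8=64): WwNNGg=4 WwNNgg=4 WwNnGg=8 WwNngg=8 WwnnGg=4 Wwnngg=4 wwNNGg=4 wwNNgg=4 wwNnGg=8 wwNngg=8 wwnnGg=4 wwnngg=4
ww nn gg hits 4/64; gcd=4; 4÷4/64÷4 = 1/16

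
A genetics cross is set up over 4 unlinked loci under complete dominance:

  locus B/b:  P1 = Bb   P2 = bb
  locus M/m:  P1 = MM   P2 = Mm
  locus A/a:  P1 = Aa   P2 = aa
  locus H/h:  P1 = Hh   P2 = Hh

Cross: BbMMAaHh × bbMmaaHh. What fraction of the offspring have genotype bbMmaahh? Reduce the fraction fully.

P(bbMmaahh) = 1/32

BbMMAaHh gametes: BMAH×2, BMAh×2, BMaH×2, BMah×2, bMAH×2, bMAh×2, bMaH×2, bMah×2
bbMmaaHh gametes: bMaH×4, bMah×4, bmaH×4, bmah×4
BbMMAaHh×bbMmaaHh grid (16·16=256): BbMMAaHH=8 BbMMAaHh=16 BbMMAahh=8 BbMMaaHH=8 BbMMaaHh=16 BbMMaahh=8 BbMmAaHH=8 BbMmAaHh=16 BbMmAahh=8 BbMmaaHH=8 BbMmaaHh=16 BbMmaahh=8 bbMMAaHH=8 bbMMAaHh=16 bbMMAahh=8 bbMMaaHH=8 bbMMaaHh=16 bbMMaahh=8 bbMmAaHH=8 bbMmAaHh=16 bbMmAahh=8 bbMmaaHH=8 bbMmaaHh=16 bbMmaahh=8
bbMmaahh hits 8/256; gcd=8; 8÷8/256÷8 = 1/32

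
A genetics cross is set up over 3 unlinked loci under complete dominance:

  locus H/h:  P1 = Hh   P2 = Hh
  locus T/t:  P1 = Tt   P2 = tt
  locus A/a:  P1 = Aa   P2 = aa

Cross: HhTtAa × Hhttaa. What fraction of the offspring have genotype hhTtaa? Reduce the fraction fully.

HhTtAa gametes: HTA×1, HTa×1, HtA×1, Hta×1, hTA×1, hTa×1, htA×1, hta×1
Hhttaa gametes: Hta×4, hta×4
HhTtAa×Hhttaa grid (8·8=64): HHTtAa=4 HHTtaa=4 HHttAa=4 HHttaa=4 HhTtAa=8 HhTtaa=8 HhttAa=8 Hhttaa=8 hhTtAa=4 hhTtaa=4 hhttAa=4 hhttaa=4
hhTtaa hits 4/64; gcd=4; 4÷4/64÷4 = 1/16

P(hhTtaa) = 1/16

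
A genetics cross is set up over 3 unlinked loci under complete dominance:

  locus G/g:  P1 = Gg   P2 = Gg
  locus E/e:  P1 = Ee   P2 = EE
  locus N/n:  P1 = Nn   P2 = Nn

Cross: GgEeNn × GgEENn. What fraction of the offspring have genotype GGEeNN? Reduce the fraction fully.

P(GGEeNN) = 1/32

GgEeNn gametes: GEN×1, GEn×1, GeN×1, Gen×1, gEN×1, gEn×1, geN×1, gen×1
GgEENn gametes: GEN×2, GEn×2, gEN×2, gEn×2
GgEeNn×GgEENn grid (8·8=64): GGEENN=2 GGEENn=4 GGEEnn=2 GGEeNN=2 GGEeNn=4 GGEenn=2 GgEENN=4 GgEENn=8 GgEEnn=4 GgEeNN=4 GgEeNn=8 GgEenn=4 ggEENN=2 ggEENn=4 ggEEnn=2 ggEeNN=2 ggEeNn=4 ggEenn=2
GGEeNN hits 2/64; gcd=2; 2÷2/64÷2 = 1/32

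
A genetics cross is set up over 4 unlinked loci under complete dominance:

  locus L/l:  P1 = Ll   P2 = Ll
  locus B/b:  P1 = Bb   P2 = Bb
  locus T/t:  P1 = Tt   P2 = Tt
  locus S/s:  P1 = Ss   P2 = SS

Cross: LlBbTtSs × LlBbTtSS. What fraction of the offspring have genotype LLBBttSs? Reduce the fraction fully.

P(LLBBttSs) = 1/128

LlBbTtSs gametes: LBTS×1, LBTs×1, LBtS×1, LBts×1, LbTS×1, LbTs×1, LbtS×1, Lbts×1, lBTS×1, lBTs×1, lBtS×1, lBts×1, lbTS×1, lbTs×1, lbtS×1, lbts×1
LlBbTtSS gametes: LBTS×2, LBtS×2, LbTS×2, LbtS×2, lBTS×2, lBtS×2, lbTS×2, lbtS×2
LlBbTtSs×LlBbTtSS grid (16·16=256): LLBBTTSS=2 LLBBTTSs=2 LLBBTtSS=4 LLBBTtSs=4 LLBBttSS=2 LLBBttSs=2 LLBbTTSS=4 LLBbTTSs=4 LLBbTtSS=8 LLBbTtSs=8 LLBbttSS=4 LLBbttSs=4 LLbbTTSS=2 LLbbTTSs=2 LLbbTtSS=4 LLbbTtSs=4 LLbbttSS=2 LLbbttSs=2 LlBBTTSS=4 LlBBTTSs=4 LlBBTtSS=8 LlBBTtSs=8 LlBBttSS=4 LlBBttSs=4 LlBbTTSS=8 LlBbTTSs=8 LlBbTtSS=16 LlBbTtSs=16 LlBbttSS=8 LlBbttSs=8 LlbbTTSS=4 LlbbTTSs=4 LlbbTtSS=8 LlbbTtSs=8 LlbbttSS=4 LlbbttSs=4 llBBTTSS=2 llBBTTSs=2 llBBTtSS=4 llBBTtSs=4 llBBttSS=2 llBBttSs=2 llBbTTSS=4 llBbTTSs=4 llBbTtSS=8 llBbTtSs=8 llBbttSS=4 llBbttSs=4 llbbTTSS=2 llbbTTSs=2 llbbTtSS=4 llbbTtSs=4 llbbttSS=2 llbbttSs=2
LLBBttSs hits 2/256; gcd=2; 2÷2/256÷2 = 1/128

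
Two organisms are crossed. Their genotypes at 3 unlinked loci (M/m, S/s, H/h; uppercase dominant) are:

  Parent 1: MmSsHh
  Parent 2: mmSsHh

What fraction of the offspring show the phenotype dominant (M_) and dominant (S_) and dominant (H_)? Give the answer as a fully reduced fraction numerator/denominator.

MmSsHh gametes: MSH×1, MSh×1, MsH×1, Msh×1, mSH×1, mSh×1, msH×1, msh×1
mmSsHh gametes: mSH×2, mSh×2, msH×2, msh×2
MmSsHh×mmSsHh grid (8·8=64): MmSSHH=2 MmSSHh=4 MmSShh=2 MmSsHH=4 MmSsHh=8 MmSshh=4 MmssHH=2 MmssHh=4 Mmsshh=2 mmSSHH=2 mmSSHh=4 mmSShh=2 mmSsHH=4 mmSsHh=8 mmSshh=4 mmssHH=2 mmssHh=4 mmsshh=2
M_ S_ H_ hits 18/64; gcd=2; 18÷2/64÷2 = 9/32

P(M_ S_ H_) = 9/32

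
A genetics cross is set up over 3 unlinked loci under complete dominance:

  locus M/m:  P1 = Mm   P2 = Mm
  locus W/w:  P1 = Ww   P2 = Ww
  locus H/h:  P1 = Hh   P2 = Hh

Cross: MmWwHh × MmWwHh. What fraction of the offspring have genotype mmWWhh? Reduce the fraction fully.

MmWwHh gametes: MWH×1, MWh×1, MwH×1, Mwh×1, mWH×1, mWh×1, mwH×1, mwh×1
MmWwHh gametes: MWH×1, MWh×1, MwH×1, Mwh×1, mWH×1, mWh×1, mwH×1, mwh×1
MmWwHh×MmWwHh grid (8·8=64): MMWWHH=1 MMWWHh=2 MMWWhh=1 MMWwHH=2 MMWwHh=4 MMWwhh=2 MMwwHH=1 MMwwHh=2 MMwwhh=1 MmWWHH=2 MmWWHh=4 MmWWhh=2 MmWwHH=4 MmWwHh=8 MmWwhh=4 MmwwHH=2 MmwwHh=4 Mmwwhh=2 mmWWHH=1 mmWWHh=2 mmWWhh=1 mmWwHH=2 mmWwHh=4 mmWwhh=2 mmwwHH=1 mmwwHh=2 mmwwhh=1
mmWWhh hits 1/64; gcd=1; 1÷1/64÷1 = 1/64

P(mmWWhh) = 1/64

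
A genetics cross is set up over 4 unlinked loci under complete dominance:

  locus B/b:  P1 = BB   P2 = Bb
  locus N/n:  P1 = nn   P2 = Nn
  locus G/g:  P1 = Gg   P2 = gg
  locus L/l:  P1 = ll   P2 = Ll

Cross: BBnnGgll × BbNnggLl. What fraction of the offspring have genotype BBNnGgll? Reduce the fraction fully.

P(BBNnGgll) = 1/16

BBnnGgll gametes: BnGl×8, Bngl×8
BbNnggLl gametes: BNgL×2, BNgl×2, BngL×2, Bngl×2, bNgL×2, bNgl×2, bngL×2, bngl×2
BBnnGgll×BbNnggLl grid (16·16=256): BBNnGgLl=16 BBNnGgll=16 BBNnggLl=16 BBNnggll=16 BBnnGgLl=16 BBnnGgll=16 BBnnggLl=16 BBnnggll=16 BbNnGgLl=16 BbNnGgll=16 BbNnggLl=16 BbNnggll=16 BbnnGgLl=16 BbnnGgll=16 BbnnggLl=16 Bbnnggll=16
BBNnGgll hits 16/256; gcd=16; 16÷16/256÷16 = 1/16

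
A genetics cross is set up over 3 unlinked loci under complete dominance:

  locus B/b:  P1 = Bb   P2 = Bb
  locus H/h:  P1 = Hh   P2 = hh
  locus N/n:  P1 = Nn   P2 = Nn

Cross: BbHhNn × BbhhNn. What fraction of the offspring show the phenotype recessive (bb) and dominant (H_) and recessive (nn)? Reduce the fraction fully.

BbHhNn gametes: BHN×1, BHn×1, BhN×1, Bhn×1, bHN×1, bHn×1, bhN×1, bhn×1
BbhhNn gametes: BhN×2, Bhn×2, bhN×2, bhn×2
BbHhNn×BbhhNn grid (8·8=64): BBHhNN=2 BBHhNn=4 BBHhnn=2 BBhhNN=2 BBhhNn=4 BBhhnn=2 BbHhNN=4 BbHhNn=8 BbHhnn=4 BbhhNN=4 BbhhNn=8 Bbhhnn=4 bbHhNN=2 bbHhNn=4 bbHhnn=2 bbhhNN=2 bbhhNn=4 bbhhnn=2
bb H_ nn hits 2/64; gcd=2; 2÷2/64÷2 = 1/32

P(bb H_ nn) = 1/32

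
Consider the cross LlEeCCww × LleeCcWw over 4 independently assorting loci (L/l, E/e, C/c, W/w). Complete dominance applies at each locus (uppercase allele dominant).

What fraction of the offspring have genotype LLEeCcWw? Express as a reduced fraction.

P(LLEeCcWw) = 1/32

LlEeCCww gametes: LECw×4, LeCw×4, lECw×4, leCw×4
LleeCcWw gametes: LeCW×2, LeCw×2, LecW×2, Lecw×2, leCW×2, leCw×2, lecW×2, lecw×2
LlEeCCww×LleeCcWw grid (16·16=256): LLEeCCWw=8 LLEeCCww=8 LLEeCcWw=8 LLEeCcww=8 LLeeCCWw=8 LLeeCCww=8 LLeeCcWw=8 LLeeCcww=8 LlEeCCWw=16 LlEeCCww=16 LlEeCcWw=16 LlEeCcww=16 LleeCCWw=16 LleeCCww=16 LleeCcWw=16 LleeCcww=16 llEeCCWw=8 llEeCCww=8 llEeCcWw=8 llEeCcww=8 lleeCCWw=8 lleeCCww=8 lleeCcWw=8 lleeCcww=8
LLEeCcWw hits 8/256; gcd=8; 8÷8/256÷8 = 1/32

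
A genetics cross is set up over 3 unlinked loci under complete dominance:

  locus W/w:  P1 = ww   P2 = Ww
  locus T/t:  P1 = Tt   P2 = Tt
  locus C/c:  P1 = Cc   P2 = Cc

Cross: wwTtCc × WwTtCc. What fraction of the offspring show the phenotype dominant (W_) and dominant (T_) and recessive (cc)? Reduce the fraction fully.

P(W_ T_ cc) = 3/32

wwTtCc gametes: wTC×2, wTc×2, wtC×2, wtc×2
WwTtCc gametes: WTC×1, WTc×1, WtC×1, Wtc×1, wTC×1, wTc×1, wtC×1, wtc×1
wwTtCc×WwTtCc grid (8·8=64): WwTTCC=2 WwTTCc=4 WwTTcc=2 WwTtCC=4 WwTtCc=8 WwTtcc=4 WwttCC=2 WwttCc=4 Wwttcc=2 wwTTCC=2 wwTTCc=4 wwTTcc=2 wwTtCC=4 wwTtCc=8 wwTtcc=4 wwttCC=2 wwttCc=4 wwttcc=2
W_ T_ cc hits 6/64; gcd=2; 6÷2/64÷2 = 3/32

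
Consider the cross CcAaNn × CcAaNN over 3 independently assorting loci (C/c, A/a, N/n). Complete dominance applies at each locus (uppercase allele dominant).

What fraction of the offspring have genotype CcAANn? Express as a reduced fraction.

P(CcAANn) = 1/16

CcAaNn gametes: CAN×1, CAn×1, CaN×1, Can×1, cAN×1, cAn×1, caN×1, can×1
CcAaNN gametes: CAN×2, CaN×2, cAN×2, caN×2
CcAaNn×CcAaNN grid (8·8=64): CCAANN=2 CCAANn=2 CCAaNN=4 CCAaNn=4 CCaaNN=2 CCaaNn=2 CcAANN=4 CcAANn=4 CcAaNN=8 CcAaNn=8 CcaaNN=4 CcaaNn=4 ccAANN=2 ccAANn=2 ccAaNN=4 ccAaNn=4 ccaaNN=2 ccaaNn=2
CcAANn hits 4/64; gcd=4; 4÷4/64÷4 = 1/16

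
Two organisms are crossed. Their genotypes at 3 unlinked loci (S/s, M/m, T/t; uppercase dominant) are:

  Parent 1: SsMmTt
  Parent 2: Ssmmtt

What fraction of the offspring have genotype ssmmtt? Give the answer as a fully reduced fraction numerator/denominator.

P(ssmmtt) = 1/16

SsMmTt gametes: SMT×1, SMt×1, SmT×1, Smt×1, sMT×1, sMt×1, smT×1, smt×1
Ssmmtt gametes: Smt×4, smt×4
SsMmTt×Ssmmtt grid (8·8=64): SSMmTt=4 SSMmtt=4 SSmmTt=4 SSmmtt=4 SsMmTt=8 SsMmtt=8 SsmmTt=8 Ssmmtt=8 ssMmTt=4 ssMmtt=4 ssmmTt=4 ssmmtt=4
ssmmtt hits 4/64; gcd=4; 4÷4/64÷4 = 1/16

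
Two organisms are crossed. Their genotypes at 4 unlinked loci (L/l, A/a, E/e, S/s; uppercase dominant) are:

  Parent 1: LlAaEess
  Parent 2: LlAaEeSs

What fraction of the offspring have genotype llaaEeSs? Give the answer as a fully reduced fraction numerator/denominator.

LlAaEess gametes: LAEs×2, LAes×2, LaEs×2, Laes×2, lAEs×2, lAes×2, laEs×2, laes×2
LlAaEeSs gametes: LAES×1, LAEs×1, LAeS×1, LAes×1, LaES×1, LaEs×1, LaeS×1, Laes×1, lAES×1, lAEs×1, lAeS×1, lAes×1, laES×1, laEs×1, laeS×1, laes×1
LlAaEess×LlAaEeSs grid (16·16=256): LLAAEESs=2 LLAAEEss=2 LLAAEeSs=4 LLAAEess=4 LLAAeeSs=2 LLAAeess=2 LLAaEESs=4 LLAaEEss=4 LLAaEeSs=8 LLAaEess=8 LLAaeeSs=4 LLAaeess=4 LLaaEESs=2 LLaaEEss=2 LLaaEeSs=4 LLaaEess=4 LLaaeeSs=2 LLaaeess=2 LlAAEESs=4 LlAAEEss=4 LlAAEeSs=8 LlAAEess=8 LlAAeeSs=4 LlAAeess=4 LlAaEESs=8 LlAaEEss=8 LlAaEeSs=16 LlAaEess=16 LlAaeeSs=8 LlAaeess=8 LlaaEESs=4 LlaaEEss=4 LlaaEeSs=8 LlaaEess=8 LlaaeeSs=4 Llaaeess=4 llAAEESs=2 llAAEEss=2 llAAEeSs=4 llAAEess=4 llAAeeSs=2 llAAeess=2 llAaEESs=4 llAaEEss=4 llAaEeSs=8 llAaEess=8 llAaeeSs=4 llAaeess=4 llaaEESs=2 llaaEEss=2 llaaEeSs=4 llaaEess=4 llaaeeSs=2 llaaeess=2
llaaEeSs hits 4/256; gcd=4; 4÷4/256÷4 = 1/64

P(llaaEeSs) = 1/64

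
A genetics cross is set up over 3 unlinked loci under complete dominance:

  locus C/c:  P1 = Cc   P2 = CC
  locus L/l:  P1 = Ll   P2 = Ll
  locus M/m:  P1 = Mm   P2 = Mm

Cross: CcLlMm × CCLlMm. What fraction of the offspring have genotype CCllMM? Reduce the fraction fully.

P(CCllMM) = 1/32

CcLlMm gametes: CLM×1, CLm×1, ClM×1, Clm×1, cLM×1, cLm×1, clM×1, clm×1
CCLlMm gametes: CLM×2, CLm×2, ClM×2, Clm×2
CcLlMm×CCLlMm grid (8·8=64): CCLLMM=2 CCLLMm=4 CCLLmm=2 CCLlMM=4 CCLlMm=8 CCLlmm=4 CCllMM=2 CCllMm=4 CCllmm=2 CcLLMM=2 CcLLMm=4 CcLLmm=2 CcLlMM=4 CcLlMm=8 CcLlmm=4 CcllMM=2 CcllMm=4 Ccllmm=2
CCllMM hits 2/64; gcd=2; 2÷2/64÷2 = 1/32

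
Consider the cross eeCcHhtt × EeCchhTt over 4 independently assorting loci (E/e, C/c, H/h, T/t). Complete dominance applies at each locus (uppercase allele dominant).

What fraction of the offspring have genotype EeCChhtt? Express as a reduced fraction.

eeCcHhtt gametes: eCHt×4, eCht×4, ecHt×4, echt×4
EeCchhTt gametes: EChT×2, ECht×2, EchT×2, Echt×2, eChT×2, eCht×2, echT×2, echt×2
eeCcHhtt×EeCchhTt grid (16·16=256): EeCCHhTt=8 EeCCHhtt=8 EeCChhTt=8 EeCChhtt=8 EeCcHhTt=16 EeCcHhtt=16 EeCchhTt=16 EeCchhtt=16 EeccHhTt=8 EeccHhtt=8 EecchhTt=8 Eecchhtt=8 eeCCHhTt=8 eeCCHhtt=8 eeCChhTt=8 eeCChhtt=8 eeCcHhTt=16 eeCcHhtt=16 eeCchhTt=16 eeCchhtt=16 eeccHhTt=8 eeccHhtt=8 eecchhTt=8 eecchhtt=8
EeCChhtt hits 8/256; gcd=8; 8÷8/256÷8 = 1/32

P(EeCChhtt) = 1/32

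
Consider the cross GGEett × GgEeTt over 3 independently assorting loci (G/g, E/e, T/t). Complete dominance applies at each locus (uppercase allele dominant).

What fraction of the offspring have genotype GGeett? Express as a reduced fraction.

P(GGeett) = 1/16

GGEett gametes: GEt×4, Get×4
GgEeTt gametes: GET×1, GEt×1, GeT×1, Get×1, gET×1, gEt×1, geT×1, get×1
GGEett×GgEeTt grid (8·8=64): GGEETt=4 GGEEtt=4 GGEeTt=8 GGEett=8 GGeeTt=4 GGeett=4 GgEETt=4 GgEEtt=4 GgEeTt=8 GgEett=8 GgeeTt=4 Ggeett=4
GGeett hits 4/64; gcd=4; 4÷4/64÷4 = 1/16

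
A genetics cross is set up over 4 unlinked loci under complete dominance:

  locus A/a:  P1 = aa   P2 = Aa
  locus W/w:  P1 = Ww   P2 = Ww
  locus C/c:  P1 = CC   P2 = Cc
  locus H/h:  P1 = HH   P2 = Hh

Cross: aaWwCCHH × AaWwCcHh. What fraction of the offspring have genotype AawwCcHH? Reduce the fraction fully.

aaWwCCHH gametes: aWCH×8, awCH×8
AaWwCcHh gametes: AWCH×1, AWCh×1, AWcH×1, AWch×1, AwCH×1, AwCh×1, AwcH×1, Awch×1, aWCH×1, aWCh×1, aWcH×1, aWch×1, awCH×1, awCh×1, awcH×1, awch×1
aaWwCCHH×AaWwCcHh grid (16·16=256): AaWWCCHH=8 AaWWCCHh=8 AaWWCcHH=8 AaWWCcHh=8 AaWwCCHH=16 AaWwCCHh=16 AaWwCcHH=16 AaWwCcHh=16 AawwCCHH=8 AawwCCHh=8 AawwCcHH=8 AawwCcHh=8 aaWWCCHH=8 aaWWCCHh=8 aaWWCcHH=8 aaWWCcHh=8 aaWwCCHH=16 aaWwCCHh=16 aaWwCcHH=16 aaWwCcHh=16 aawwCCHH=8 aawwCCHh=8 aawwCcHH=8 aawwCcHh=8
AawwCcHH hits 8/256; gcd=8; 8÷8/256÷8 = 1/32

P(AawwCcHH) = 1/32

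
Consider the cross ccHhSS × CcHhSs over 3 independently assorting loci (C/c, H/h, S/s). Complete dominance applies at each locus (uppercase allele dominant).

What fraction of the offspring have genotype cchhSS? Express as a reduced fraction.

P(cchhSS) = 1/16

ccHhSS gametes: cHS×4, chS×4
CcHhSs gametes: CHS×1, CHs×1, ChS×1, Chs×1, cHS×1, cHs×1, chS×1, chs×1
ccHhSS×CcHhSs grid (8·8=64): CcHHSS=4 CcHHSs=4 CcHhSS=8 CcHhSs=8 CchhSS=4 CchhSs=4 ccHHSS=4 ccHHSs=4 ccHhSS=8 ccHhSs=8 cchhSS=4 cchhSs=4
cchhSS hits 4/64; gcd=4; 4÷4/64÷4 = 1/16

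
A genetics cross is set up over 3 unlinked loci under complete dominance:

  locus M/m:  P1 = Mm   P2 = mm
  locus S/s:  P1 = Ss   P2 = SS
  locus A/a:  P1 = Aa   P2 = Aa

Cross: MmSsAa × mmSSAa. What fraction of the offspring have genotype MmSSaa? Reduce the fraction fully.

MmSsAa gametes: MSA×1, MSa×1, MsA×1, Msa×1, mSA×1, mSa×1, msA×1, msa×1
mmSSAa gametes: mSA×4, mSa×4
MmSsAa×mmSSAa grid (8·8=64): MmSSAA=4 MmSSAa=8 MmSSaa=4 MmSsAA=4 MmSsAa=8 MmSsaa=4 mmSSAA=4 mmSSAa=8 mmSSaa=4 mmSsAA=4 mmSsAa=8 mmSsaa=4
MmSSaa hits 4/64; gcd=4; 4÷4/64÷4 = 1/16

P(MmSSaa) = 1/16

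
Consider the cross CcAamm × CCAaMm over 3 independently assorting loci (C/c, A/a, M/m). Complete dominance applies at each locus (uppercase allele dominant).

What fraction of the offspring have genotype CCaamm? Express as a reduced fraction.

CcAamm gametes: CAm×2, Cam×2, cAm×2, cam×2
CCAaMm gametes: CAM×2, CAm×2, CaM×2, Cam×2
CcAamm×CCAaMm grid (8·8=64): CCAAMm=4 CCAAmm=4 CCAaMm=8 CCAamm=8 CCaaMm=4 CCaamm=4 CcAAMm=4 CcAAmm=4 CcAaMm=8 CcAamm=8 CcaaMm=4 Ccaamm=4
CCaamm hits 4/64; gcd=4; 4÷4/64÷4 = 1/16

P(CCaamm) = 1/16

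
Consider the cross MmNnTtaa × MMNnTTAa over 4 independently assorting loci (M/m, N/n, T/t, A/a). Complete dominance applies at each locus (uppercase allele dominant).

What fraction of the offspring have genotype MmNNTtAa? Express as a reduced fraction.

P(MmNNTtAa) = 1/32

MmNnTtaa gametes: MNTa×2, MNta×2, MnTa×2, Mnta×2, mNTa×2, mNta×2, mnTa×2, mnta×2
MMNnTTAa gametes: MNTA×4, MNTa×4, MnTA×4, MnTa×4
MmNnTtaa×MMNnTTAa grid (16·16=256): MMNNTTAa=8 MMNNTTaa=8 MMNNTtAa=8 MMNNTtaa=8 MMNnTTAa=16 MMNnTTaa=16 MMNnTtAa=16 MMNnTtaa=16 MMnnTTAa=8 MMnnTTaa=8 MMnnTtAa=8 MMnnTtaa=8 MmNNTTAa=8 MmNNTTaa=8 MmNNTtAa=8 MmNNTtaa=8 MmNnTTAa=16 MmNnTTaa=16 MmNnTtAa=16 MmNnTtaa=16 MmnnTTAa=8 MmnnTTaa=8 MmnnTtAa=8 MmnnTtaa=8
MmNNTtAa hits 8/256; gcd=8; 8÷8/256÷8 = 1/32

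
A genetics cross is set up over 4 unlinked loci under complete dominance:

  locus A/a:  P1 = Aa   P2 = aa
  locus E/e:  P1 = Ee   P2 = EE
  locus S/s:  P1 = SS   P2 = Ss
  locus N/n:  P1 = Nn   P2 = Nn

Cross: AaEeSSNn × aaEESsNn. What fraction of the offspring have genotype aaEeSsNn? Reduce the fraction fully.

AaEeSSNn gametes: AESN×2, AESn×2, AeSN×2, AeSn×2, aESN×2, aESn×2, aeSN×2, aeSn×2
aaEESsNn gametes: aESN×4, aESn×4, aEsN×4, aEsn×4
AaEeSSNn×aaEESsNn grid (16·16=256): AaEESSNN=8 AaEESSNn=16 AaEESSnn=8 AaEESsNN=8 AaEESsNn=16 AaEESsnn=8 AaEeSSNN=8 AaEeSSNn=16 AaEeSSnn=8 AaEeSsNN=8 AaEeSsNn=16 AaEeSsnn=8 aaEESSNN=8 aaEESSNn=16 aaEESSnn=8 aaEESsNN=8 aaEESsNn=16 aaEESsnn=8 aaEeSSNN=8 aaEeSSNn=16 aaEeSSnn=8 aaEeSsNN=8 aaEeSsNn=16 aaEeSsnn=8
aaEeSsNn hits 16/256; gcd=16; 16÷16/256÷16 = 1/16

P(aaEeSsNn) = 1/16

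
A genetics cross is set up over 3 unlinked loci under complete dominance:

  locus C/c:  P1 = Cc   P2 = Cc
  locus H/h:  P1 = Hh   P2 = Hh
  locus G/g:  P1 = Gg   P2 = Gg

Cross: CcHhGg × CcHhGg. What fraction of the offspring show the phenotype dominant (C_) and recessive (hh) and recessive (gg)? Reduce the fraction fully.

CcHhGg gametes: CHG×1, CHg×1, ChG×1, Chg×1, cHG×1, cHg×1, chG×1, chg×1
CcHhGg gametes: CHG×1, CHg×1, ChG×1, Chg×1, cHG×1, cHg×1, chG×1, chg×1
CcHhGg×CcHhGg grid (8·8=64): CCHHGG=1 CCHHGg=2 CCHHgg=1 CCHhGG=2 CCHhGg=4 CCHhgg=2 CChhGG=1 CChhGg=2 CChhgg=1 CcHHGG=2 CcHHGg=4 CcHHgg=2 CcHhGG=4 CcHhGg=8 CcHhgg=4 CchhGG=2 CchhGg=4 Cchhgg=2 ccHHGG=1 ccHHGg=2 ccHHgg=1 ccHhGG=2 ccHhGg=4 ccHhgg=2 cchhGG=1 cchhGg=2 cchhgg=1
C_ hh gg hits 3/64; gcd=1; 3÷1/64÷1 = 3/64

P(C_ hh gg) = 3/64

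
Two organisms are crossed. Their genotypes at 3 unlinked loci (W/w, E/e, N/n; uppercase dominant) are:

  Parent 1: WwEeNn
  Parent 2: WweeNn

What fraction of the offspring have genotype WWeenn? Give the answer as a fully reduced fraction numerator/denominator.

WwEeNn gametes: WEN×1, WEn×1, WeN×1, Wen×1, wEN×1, wEn×1, weN×1, wen×1
WweeNn gametes: WeN×2, Wen×2, weN×2, wen×2
WwEeNn×WweeNn grid (8·8=64): WWEeNN=2 WWEeNn=4 WWEenn=2 WWeeNN=2 WWeeNn=4 WWeenn=2 WwEeNN=4 WwEeNn=8 WwEenn=4 WweeNN=4 WweeNn=8 Wweenn=4 wwEeNN=2 wwEeNn=4 wwEenn=2 wweeNN=2 wweeNn=4 wweenn=2
WWeenn hits 2/64; gcd=2; 2÷2/64÷2 = 1/32

P(WWeenn) = 1/32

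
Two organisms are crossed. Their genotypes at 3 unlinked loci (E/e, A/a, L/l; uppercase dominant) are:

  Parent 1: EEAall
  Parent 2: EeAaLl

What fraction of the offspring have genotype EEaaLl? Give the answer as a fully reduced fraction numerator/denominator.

EEAall gametes: EAl×4, Eal×4
EeAaLl gametes: EAL×1, EAl×1, EaL×1, Eal×1, eAL×1, eAl×1, eaL×1, eal×1
EEAall×EeAaLl grid (8·8=64): EEAALl=4 EEAAll=4 EEAaLl=8 EEAall=8 EEaaLl=4 EEaall=4 EeAALl=4 EeAAll=4 EeAaLl=8 EeAall=8 EeaaLl=4 Eeaall=4
EEaaLl hits 4/64; gcd=4; 4÷4/64÷4 = 1/16

P(EEaaLl) = 1/16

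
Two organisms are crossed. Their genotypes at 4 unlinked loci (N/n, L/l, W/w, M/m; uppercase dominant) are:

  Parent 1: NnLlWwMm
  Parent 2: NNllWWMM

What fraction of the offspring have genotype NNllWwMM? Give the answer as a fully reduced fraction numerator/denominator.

NnLlWwMm gametes: NLWM×1, NLWm×1, NLwM×1, NLwm×1, NlWM×1, NlWm×1, NlwM×1, Nlwm×1, nLWM×1, nLWm×1, nLwM×1, nLwm×1, nlWM×1, nlWm×1, nlwM×1, nlwm×1
NNllWWMM gametes: NlWM×16
NnLlWwMm×NNllWWMM grid (16·16=256): NNLlWWMM=16 NNLlWWMm=16 NNLlWwMM=16 NNLlWwMm=16 NNllWWMM=16 NNllWWMm=16 NNllWwMM=16 NNllWwMm=16 NnLlWWMM=16 NnLlWWMm=16 NnLlWwMM=16 NnLlWwMm=16 NnllWWMM=16 NnllWWMm=16 NnllWwMM=16 NnllWwMm=16
NNllWwMM hits 16/256; gcd=16; 16÷16/256÷16 = 1/16

P(NNllWwMM) = 1/16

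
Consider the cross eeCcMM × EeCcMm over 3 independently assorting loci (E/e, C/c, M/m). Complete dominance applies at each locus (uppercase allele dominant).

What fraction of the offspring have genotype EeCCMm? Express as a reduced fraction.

P(EeCCMm) = 1/16

eeCcMM gametes: eCM×4, ecM×4
EeCcMm gametes: ECM×1, ECm×1, EcM×1, Ecm×1, eCM×1, eCm×1, ecM×1, ecm×1
eeCcMM×EeCcMm grid (8·8=64): EeCCMM=4 EeCCMm=4 EeCcMM=8 EeCcMm=8 EeccMM=4 EeccMm=4 eeCCMM=4 eeCCMm=4 eeCcMM=8 eeCcMm=8 eeccMM=4 eeccMm=4
EeCCMm hits 4/64; gcd=4; 4÷4/64÷4 = 1/16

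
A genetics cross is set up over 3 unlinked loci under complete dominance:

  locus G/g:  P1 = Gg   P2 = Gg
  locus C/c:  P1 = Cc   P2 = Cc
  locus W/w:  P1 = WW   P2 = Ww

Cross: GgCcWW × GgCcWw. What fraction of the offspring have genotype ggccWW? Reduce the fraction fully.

P(ggccWW) = 1/32

GgCcWW gametes: GCW×2, GcW×2, gCW×2, gcW×2
GgCcWw gametes: GCW×1, GCw×1, GcW×1, Gcw×1, gCW×1, gCw×1, gcW×1, gcw×1
GgCcWW×GgCcWw grid (8·8=64): GGCCWW=2 GGCCWw=2 GGCcWW=4 GGCcWw=4 GGccWW=2 GGccWw=2 GgCCWW=4 GgCCWw=4 GgCcWW=8 GgCcWw=8 GgccWW=4 GgccWw=4 ggCCWW=2 ggCCWw=2 ggCcWW=4 ggCcWw=4 ggccWW=2 ggccWw=2
ggccWW hits 2/64; gcd=2; 2÷2/64÷2 = 1/32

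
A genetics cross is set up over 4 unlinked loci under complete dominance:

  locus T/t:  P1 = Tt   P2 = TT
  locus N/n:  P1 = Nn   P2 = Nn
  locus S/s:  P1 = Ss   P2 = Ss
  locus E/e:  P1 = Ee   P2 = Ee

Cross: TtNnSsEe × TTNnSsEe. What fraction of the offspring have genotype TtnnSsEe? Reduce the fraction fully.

TtNnSsEe gametes: TNSE×1, TNSe×1, TNsE×1, TNse×1, TnSE×1, TnSe×1, TnsE×1, Tnse×1, tNSE×1, tNSe×1, tNsE×1, tNse×1, tnSE×1, tnSe×1, tnsE×1, tnse×1
TTNnSsEe gametes: TNSE×2, TNSe×2, TNsE×2, TNse×2, TnSE×2, TnSe×2, TnsE×2, Tnse×2
TtNnSsEe×TTNnSsEe grid (16·16=256): TTNNSSEE=2 TTNNSSEe=4 TTNNSSee=2 TTNNSsEE=4 TTNNSsEe=8 TTNNSsee=4 TTNNssEE=2 TTNNssEe=4 TTNNssee=2 TTNnSSEE=4 TTNnSSEe=8 TTNnSSee=4 TTNnSsEE=8 TTNnSsEe=16 TTNnSsee=8 TTNnssEE=4 TTNnssEe=8 TTNnssee=4 TTnnSSEE=2 TTnnSSEe=4 TTnnSSee=2 TTnnSsEE=4 TTnnSsEe=8 TTnnSsee=4 TTnnssEE=2 TTnnssEe=4 TTnnssee=2 TtNNSSEE=2 TtNNSSEe=4 TtNNSSee=2 TtNNSsEE=4 TtNNSsEe=8 TtNNSsee=4 TtNNssEE=2 TtNNssEe=4 TtNNssee=2 TtNnSSEE=4 TtNnSSEe=8 TtNnSSee=4 TtNnSsEE=8 TtNnSsEe=16 TtNnSsee=8 TtNnssEE=4 TtNnssEe=8 TtNnssee=4 TtnnSSEE=2 TtnnSSEe=4 TtnnSSee=2 TtnnSsEE=4 TtnnSsEe=8 TtnnSsee=4 TtnnssEE=2 TtnnssEe=4 Ttnnssee=2
TtnnSsEe hits 8/256; gcd=8; 8÷8/256÷8 = 1/32

P(TtnnSsEe) = 1/32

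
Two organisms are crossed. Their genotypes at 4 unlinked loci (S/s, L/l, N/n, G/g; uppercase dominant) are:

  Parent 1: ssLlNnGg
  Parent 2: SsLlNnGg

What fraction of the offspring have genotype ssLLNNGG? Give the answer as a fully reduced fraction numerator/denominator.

ssLlNnGg gametes: sLNG×2, sLNg×2, sLnG×2, sLng×2, slNG×2, slNg×2, slnG×2, slng×2
SsLlNnGg gametes: SLNG×1, SLNg×1, SLnG×1, SLng×1, SlNG×1, SlNg×1, SlnG×1, Slng×1, sLNG×1, sLNg×1, sLnG×1, sLng×1, slNG×1, slNg×1, slnG×1, slng×1
ssLlNnGg×SsLlNnGg grid (16·16=256): SsLLNNGG=2 SsLLNNGg=4 SsLLNNgg=2 SsLLNnGG=4 SsLLNnGg=8 SsLLNngg=4 SsLLnnGG=2 SsLLnnGg=4 SsLLnngg=2 SsLlNNGG=4 SsLlNNGg=8 SsLlNNgg=4 SsLlNnGG=8 SsLlNnGg=16 SsLlNngg=8 SsLlnnGG=4 SsLlnnGg=8 SsLlnngg=4 SsllNNGG=2 SsllNNGg=4 SsllNNgg=2 SsllNnGG=4 SsllNnGg=8 SsllNngg=4 SsllnnGG=2 SsllnnGg=4 Ssllnngg=2 ssLLNNGG=2 ssLLNNGg=4 ssLLNNgg=2 ssLLNnGG=4 ssLLNnGg=8 ssLLNngg=4 ssLLnnGG=2 ssLLnnGg=4 ssLLnngg=2 ssLlNNGG=4 ssLlNNGg=8 ssLlNNgg=4 ssLlNnGG=8 ssLlNnGg=16 ssLlNngg=8 ssLlnnGG=4 ssLlnnGg=8 ssLlnngg=4 ssllNNGG=2 ssllNNGg=4 ssllNNgg=2 ssllNnGG=4 ssllNnGg=8 ssllNngg=4 ssllnnGG=2 ssllnnGg=4 ssllnngg=2
ssLLNNGG hits 2/256; gcd=2; 2÷2/256÷2 = 1/128

P(ssLLNNGG) = 1/128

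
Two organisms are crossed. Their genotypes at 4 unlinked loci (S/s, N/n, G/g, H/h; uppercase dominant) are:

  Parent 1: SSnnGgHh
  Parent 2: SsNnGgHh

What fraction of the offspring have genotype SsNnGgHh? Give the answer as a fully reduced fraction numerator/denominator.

SSnnGgHh gametes: SnGH×4, SnGh×4, SngH×4, Sngh×4
SsNnGgHh gametes: SNGH×1, SNGh×1, SNgH×1, SNgh×1, SnGH×1, SnGh×1, SngH×1, Sngh×1, sNGH×1, sNGh×1, sNgH×1, sNgh×1, snGH×1, snGh×1, sngH×1, sngh×1
SSnnGgHh×SsNnGgHh grid (16·16=256): SSNnGGHH=4 SSNnGGHh=8 SSNnGGhh=4 SSNnGgHH=8 SSNnGgHh=16 SSNnGghh=8 SSNnggHH=4 SSNnggHh=8 SSNngghh=4 SSnnGGHH=4 SSnnGGHh=8 SSnnGGhh=4 SSnnGgHH=8 SSnnGgHh=16 SSnnGghh=8 SSnnggHH=4 SSnnggHh=8 SSnngghh=4 SsNnGGHH=4 SsNnGGHh=8 SsNnGGhh=4 SsNnGgHH=8 SsNnGgHh=16 SsNnGghh=8 SsNnggHH=4 SsNnggHh=8 SsNngghh=4 SsnnGGHH=4 SsnnGGHh=8 SsnnGGhh=4 SsnnGgHH=8 SsnnGgHh=16 SsnnGghh=8 SsnnggHH=4 SsnnggHh=8 Ssnngghh=4
SsNnGgHh hits 16/256; gcd=16; 16÷16/256÷16 = 1/16

P(SsNnGgHh) = 1/16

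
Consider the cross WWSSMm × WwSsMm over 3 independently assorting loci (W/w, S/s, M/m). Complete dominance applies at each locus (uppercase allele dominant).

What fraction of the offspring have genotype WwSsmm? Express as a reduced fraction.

P(WwSsmm) = 1/16

WWSSMm gametes: WSM×4, WSm×4
WwSsMm gametes: WSM×1, WSm×1, WsM×1, Wsm×1, wSM×1, wSm×1, wsM×1, wsm×1
WWSSMm×WwSsMm grid (8·8=64): WWSSMM=4 WWSSMm=8 WWSSmm=4 WWSsMM=4 WWSsMm=8 WWSsmm=4 WwSSMM=4 WwSSMm=8 WwSSmm=4 WwSsMM=4 WwSsMm=8 WwSsmm=4
WwSsmm hits 4/64; gcd=4; 4÷4/64÷4 = 1/16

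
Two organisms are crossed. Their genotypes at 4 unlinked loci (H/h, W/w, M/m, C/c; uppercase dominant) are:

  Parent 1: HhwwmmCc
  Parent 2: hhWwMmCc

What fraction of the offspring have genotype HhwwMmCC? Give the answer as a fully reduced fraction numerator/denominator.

P(HhwwMmCC) = 1/32

HhwwmmCc gametes: HwmC×4, Hwmc×4, hwmC×4, hwmc×4
hhWwMmCc gametes: hWMC×2, hWMc×2, hWmC×2, hWmc×2, hwMC×2, hwMc×2, hwmC×2, hwmc×2
HhwwmmCc×hhWwMmCc grid (16·16=256): HhWwMmCC=8 HhWwMmCc=16 HhWwMmcc=8 HhWwmmCC=8 HhWwmmCc=16 HhWwmmcc=8 HhwwMmCC=8 HhwwMmCc=16 HhwwMmcc=8 HhwwmmCC=8 HhwwmmCc=16 Hhwwmmcc=8 hhWwMmCC=8 hhWwMmCc=16 hhWwMmcc=8 hhWwmmCC=8 hhWwmmCc=16 hhWwmmcc=8 hhwwMmCC=8 hhwwMmCc=16 hhwwMmcc=8 hhwwmmCC=8 hhwwmmCc=16 hhwwmmcc=8
HhwwMmCC hits 8/256; gcd=8; 8÷8/256÷8 = 1/32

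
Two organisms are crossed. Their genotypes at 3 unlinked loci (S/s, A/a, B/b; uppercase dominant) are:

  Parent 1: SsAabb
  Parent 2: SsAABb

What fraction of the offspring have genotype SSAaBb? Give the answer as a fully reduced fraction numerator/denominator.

P(SSAaBb) = 1/16

SsAabb gametes: SAb×2, Sab×2, sAb×2, sab×2
SsAABb gametes: SAB×2, SAb×2, sAB×2, sAb×2
SsAabb×SsAABb grid (8·8=64): SSAABb=4 SSAAbb=4 SSAaBb=4 SSAabb=4 SsAABb=8 SsAAbb=8 SsAaBb=8 SsAabb=8 ssAABb=4 ssAAbb=4 ssAaBb=4 ssAabb=4
SSAaBb hits 4/64; gcd=4; 4÷4/64÷4 = 1/16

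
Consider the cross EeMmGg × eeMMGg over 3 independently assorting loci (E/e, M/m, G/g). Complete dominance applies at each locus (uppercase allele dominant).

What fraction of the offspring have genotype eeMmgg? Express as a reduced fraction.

P(eeMmgg) = 1/16

EeMmGg gametes: EMG×1, EMg×1, EmG×1, Emg×1, eMG×1, eMg×1, emG×1, emg×1
eeMMGg gametes: eMG×4, eMg×4
EeMmGg×eeMMGg grid (8·8=64): EeMMGG=4 EeMMGg=8 EeMMgg=4 EeMmGG=4 EeMmGg=8 EeMmgg=4 eeMMGG=4 eeMMGg=8 eeMMgg=4 eeMmGG=4 eeMmGg=8 eeMmgg=4
eeMmgg hits 4/64; gcd=4; 4÷4/64÷4 = 1/16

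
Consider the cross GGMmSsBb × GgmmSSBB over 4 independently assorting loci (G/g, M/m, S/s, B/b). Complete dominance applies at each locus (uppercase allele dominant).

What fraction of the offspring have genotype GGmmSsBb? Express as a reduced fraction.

GGMmSsBb gametes: GMSB×2, GMSb×2, GMsB×2, GMsb×2, GmSB×2, GmSb×2, GmsB×2, Gmsb×2
GgmmSSBB gametes: GmSB×8, gmSB×8
GGMmSsBb×GgmmSSBB grid (16·16=256): GGMmSSBB=16 GGMmSSBb=16 GGMmSsBB=16 GGMmSsBb=16 GGmmSSBB=16 GGmmSSBb=16 GGmmSsBB=16 GGmmSsBb=16 GgMmSSBB=16 GgMmSSBb=16 GgMmSsBB=16 GgMmSsBb=16 GgmmSSBB=16 GgmmSSBb=16 GgmmSsBB=16 GgmmSsBb=16
GGmmSsBb hits 16/256; gcd=16; 16÷16/256÷16 = 1/16

P(GGmmSsBb) = 1/16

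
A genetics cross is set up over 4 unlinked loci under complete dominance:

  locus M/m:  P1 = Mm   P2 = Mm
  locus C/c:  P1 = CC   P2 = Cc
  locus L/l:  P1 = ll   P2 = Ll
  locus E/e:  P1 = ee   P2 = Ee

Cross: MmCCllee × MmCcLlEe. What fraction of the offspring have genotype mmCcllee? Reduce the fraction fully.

P(mmCcllee) = 1/32

MmCCllee gametes: MCle×8, mCle×8
MmCcLlEe gametes: MCLE×1, MCLe×1, MClE×1, MCle×1, McLE×1, McLe×1, MclE×1, Mcle×1, mCLE×1, mCLe×1, mClE×1, mCle×1, mcLE×1, mcLe×1, mclE×1, mcle×1
MmCCllee×MmCcLlEe grid (16·16=256): MMCCLlEe=8 MMCCLlee=8 MMCCllEe=8 MMCCllee=8 MMCcLlEe=8 MMCcLlee=8 MMCcllEe=8 MMCcllee=8 MmCCLlEe=16 MmCCLlee=16 MmCCllEe=16 MmCCllee=16 MmCcLlEe=16 MmCcLlee=16 MmCcllEe=16 MmCcllee=16 mmCCLlEe=8 mmCCLlee=8 mmCCllEe=8 mmCCllee=8 mmCcLlEe=8 mmCcLlee=8 mmCcllEe=8 mmCcllee=8
mmCcllee hits 8/256; gcd=8; 8÷8/256÷8 = 1/32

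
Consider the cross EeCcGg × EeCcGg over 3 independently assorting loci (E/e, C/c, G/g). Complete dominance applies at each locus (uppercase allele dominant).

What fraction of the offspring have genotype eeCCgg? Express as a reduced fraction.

P(eeCCgg) = 1/64

EeCcGg gametes: ECG×1, ECg×1, EcG×1, Ecg×1, eCG×1, eCg×1, ecG×1, ecg×1
EeCcGg gametes: ECG×1, ECg×1, EcG×1, Ecg×1, eCG×1, eCg×1, ecG×1, ecg×1
EeCcGg×EeCcGg grid (8·8=64): EECCGG=1 EECCGg=2 EECCgg=1 EECcGG=2 EECcGg=4 EECcgg=2 EEccGG=1 EEccGg=2 EEccgg=1 EeCCGG=2 EeCCGg=4 EeCCgg=2 EeCcGG=4 EeCcGg=8 EeCcgg=4 EeccGG=2 EeccGg=4 Eeccgg=2 eeCCGG=1 eeCCGg=2 eeCCgg=1 eeCcGG=2 eeCcGg=4 eeCcgg=2 eeccGG=1 eeccGg=2 eeccgg=1
eeCCgg hits 1/64; gcd=1; 1÷1/64÷1 = 1/64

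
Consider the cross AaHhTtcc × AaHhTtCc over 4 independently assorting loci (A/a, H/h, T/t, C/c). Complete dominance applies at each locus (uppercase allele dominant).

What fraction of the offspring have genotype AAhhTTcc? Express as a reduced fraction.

P(AAhhTTcc) = 1/128

AaHhTtcc gametes: AHTc×2, AHtc×2, AhTc×2, Ahtc×2, aHTc×2, aHtc×2, ahTc×2, ahtc×2
AaHhTtCc gametes: AHTC×1, AHTc×1, AHtC×1, AHtc×1, AhTC×1, AhTc×1, AhtC×1, Ahtc×1, aHTC×1, aHTc×1, aHtC×1, aHtc×1, ahTC×1, ahTc×1, ahtC×1, ahtc×1
AaHhTtcc×AaHhTtCc grid (16·16=256): AAHHTTCc=2 AAHHTTcc=2 AAHHTtCc=4 AAHHTtcc=4 AAHHttCc=2 AAHHttcc=2 AAHhTTCc=4 AAHhTTcc=4 AAHhTtCc=8 AAHhTtcc=8 AAHhttCc=4 AAHhttcc=4 AAhhTTCc=2 AAhhTTcc=2 AAhhTtCc=4 AAhhTtcc=4 AAhhttCc=2 AAhhttcc=2 AaHHTTCc=4 AaHHTTcc=4 AaHHTtCc=8 AaHHTtcc=8 AaHHttCc=4 AaHHttcc=4 AaHhTTCc=8 AaHhTTcc=8 AaHhTtCc=16 AaHhTtcc=16 AaHhttCc=8 AaHhttcc=8 AahhTTCc=4 AahhTTcc=4 AahhTtCc=8 AahhTtcc=8 AahhttCc=4 Aahhttcc=4 aaHHTTCc=2 aaHHTTcc=2 aaHHTtCc=4 aaHHTtcc=4 aaHHttCc=2 aaHHttcc=2 aaHhTTCc=4 aaHhTTcc=4 aaHhTtCc=8 aaHhTtcc=8 aaHhttCc=4 aaHhttcc=4 aahhTTCc=2 aahhTTcc=2 aahhTtCc=4 aahhTtcc=4 aahhttCc=2 aahhttcc=2
AAhhTTcc hits 2/256; gcd=2; 2÷2/256÷2 = 1/128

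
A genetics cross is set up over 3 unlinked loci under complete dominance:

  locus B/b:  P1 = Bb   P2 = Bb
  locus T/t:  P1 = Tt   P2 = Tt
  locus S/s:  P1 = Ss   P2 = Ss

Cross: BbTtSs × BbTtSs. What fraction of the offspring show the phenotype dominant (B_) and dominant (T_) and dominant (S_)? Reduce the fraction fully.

BbTtSs gametes: BTS×1, BTs×1, BtS×1, Bts×1, bTS×1, bTs×1, btS×1, bts×1
BbTtSs gametes: BTS×1, BTs×1, BtS×1, Bts×1, bTS×1, bTs×1, btS×1, bts×1
BbTtSs×BbTtSs grid (8·8=64): BBTTSS=1 BBTTSs=2 BBTTss=1 BBTtSS=2 BBTtSs=4 BBTtss=2 BBttSS=1 BBttSs=2 BBttss=1 BbTTSS=2 BbTTSs=4 BbTTss=2 BbTtSS=4 BbTtSs=8 BbTtss=4 BbttSS=2 BbttSs=4 Bbttss=2 bbTTSS=1 bbTTSs=2 bbTTss=1 bbTtSS=2 bbTtSs=4 bbTtss=2 bbttSS=1 bbttSs=2 bbttss=1
B_ T_ S_ hits 27/64; gcd=1; 27÷1/64÷1 = 27/64

P(B_ T_ S_) = 27/64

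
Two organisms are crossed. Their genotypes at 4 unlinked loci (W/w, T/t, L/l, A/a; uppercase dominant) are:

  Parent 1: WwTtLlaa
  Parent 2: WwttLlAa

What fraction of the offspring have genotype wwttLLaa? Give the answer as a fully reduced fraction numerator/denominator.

P(wwttLLaa) = 1/64

WwTtLlaa gametes: WTLa×2, WTla×2, WtLa×2, Wtla×2, wTLa×2, wTla×2, wtLa×2, wtla×2
WwttLlAa gametes: WtLA×2, WtLa×2, WtlA×2, Wtla×2, wtLA×2, wtLa×2, wtlA×2, wtla×2
WwTtLlaa×WwttLlAa grid (16·16=256): WWTtLLAa=4 WWTtLLaa=4 WWTtLlAa=8 WWTtLlaa=8 WWTtllAa=4 WWTtllaa=4 WWttLLAa=4 WWttLLaa=4 WWttLlAa=8 WWttLlaa=8 WWttllAa=4 WWttllaa=4 WwTtLLAa=8 WwTtLLaa=8 WwTtLlAa=16 WwTtLlaa=16 WwTtllAa=8 WwTtllaa=8 WwttLLAa=8 WwttLLaa=8 WwttLlAa=16 WwttLlaa=16 WwttllAa=8 Wwttllaa=8 wwTtLLAa=4 wwTtLLaa=4 wwTtLlAa=8 wwTtLlaa=8 wwTtllAa=4 wwTtllaa=4 wwttLLAa=4 wwttLLaa=4 wwttLlAa=8 wwttLlaa=8 wwttllAa=4 wwttllaa=4
wwttLLaa hits 4/256; gcd=4; 4÷4/256÷4 = 1/64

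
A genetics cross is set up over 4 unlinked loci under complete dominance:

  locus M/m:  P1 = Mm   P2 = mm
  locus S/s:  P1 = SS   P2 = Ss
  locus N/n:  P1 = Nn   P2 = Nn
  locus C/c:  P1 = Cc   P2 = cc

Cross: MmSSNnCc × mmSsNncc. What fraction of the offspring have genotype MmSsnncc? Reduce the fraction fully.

MmSSNnCc gametes: MSNC×2, MSNc×2, MSnC×2, MSnc×2, mSNC×2, mSNc×2, mSnC×2, mSnc×2
mmSsNncc gametes: mSNc×4, mSnc×4, msNc×4, msnc×4
MmSSNnCc×mmSsNncc grid (16·16=256): MmSSNNCc=8 MmSSNNcc=8 MmSSNnCc=16 MmSSNncc=16 MmSSnnCc=8 MmSSnncc=8 MmSsNNCc=8 MmSsNNcc=8 MmSsNnCc=16 MmSsNncc=16 MmSsnnCc=8 MmSsnncc=8 mmSSNNCc=8 mmSSNNcc=8 mmSSNnCc=16 mmSSNncc=16 mmSSnnCc=8 mmSSnncc=8 mmSsNNCc=8 mmSsNNcc=8 mmSsNnCc=16 mmSsNncc=16 mmSsnnCc=8 mmSsnncc=8
MmSsnncc hits 8/256; gcd=8; 8÷8/256÷8 = 1/32

P(MmSsnncc) = 1/32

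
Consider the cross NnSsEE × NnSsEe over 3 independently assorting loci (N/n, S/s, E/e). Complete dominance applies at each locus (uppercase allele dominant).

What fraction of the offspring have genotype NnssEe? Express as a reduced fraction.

P(NnssEe) = 1/16

NnSsEE gametes: NSE×2, NsE×2, nSE×2, nsE×2
NnSsEe gametes: NSE×1, NSe×1, NsE×1, Nse×1, nSE×1, nSe×1, nsE×1, nse×1
NnSsEE×NnSsEe grid (8·8=64): NNSSEE=2 NNSSEe=2 NNSsEE=4 NNSsEe=4 NNssEE=2 NNssEe=2 NnSSEE=4 NnSSEe=4 NnSsEE=8 NnSsEe=8 NnssEE=4 NnssEe=4 nnSSEE=2 nnSSEe=2 nnSsEE=4 nnSsEe=4 nnssEE=2 nnssEe=2
NnssEe hits 4/64; gcd=4; 4÷4/64÷4 = 1/16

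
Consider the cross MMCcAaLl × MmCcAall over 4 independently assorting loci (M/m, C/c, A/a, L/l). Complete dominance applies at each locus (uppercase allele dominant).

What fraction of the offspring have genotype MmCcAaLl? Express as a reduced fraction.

MMCcAaLl gametes: MCAL×2, MCAl×2, MCaL×2, MCal×2, McAL×2, McAl×2, McaL×2, Mcal×2
MmCcAall gametes: MCAl×2, MCal×2, McAl×2, Mcal×2, mCAl×2, mCal×2, mcAl×2, mcal×2
MMCcAaLl×MmCcAall grid (16·16=256): MMCCAALl=4 MMCCAAll=4 MMCCAaLl=8 MMCCAall=8 MMCCaaLl=4 MMCCaall=4 MMCcAALl=8 MMCcAAll=8 MMCcAaLl=16 MMCcAall=16 MMCcaaLl=8 MMCcaall=8 MMccAALl=4 MMccAAll=4 MMccAaLl=8 MMccAall=8 MMccaaLl=4 MMccaall=4 MmCCAALl=4 MmCCAAll=4 MmCCAaLl=8 MmCCAall=8 MmCCaaLl=4 MmCCaall=4 MmCcAALl=8 MmCcAAll=8 MmCcAaLl=16 MmCcAall=16 MmCcaaLl=8 MmCcaall=8 MmccAALl=4 MmccAAll=4 MmccAaLl=8 MmccAall=8 MmccaaLl=4 Mmccaall=4
MmCcAaLl hits 16/256; gcd=16; 16÷16/256÷16 = 1/16

P(MmCcAaLl) = 1/16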